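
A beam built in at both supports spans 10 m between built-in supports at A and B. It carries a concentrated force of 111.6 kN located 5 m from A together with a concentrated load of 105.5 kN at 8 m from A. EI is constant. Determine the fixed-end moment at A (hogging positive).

Release both end moments; the primary structure is a simply-supported span AB with redundants M_A and M_B.
On the primary (simply-supported) span, the end slopes from the loading are:
  at A: point load 111.6 at a = 5: Pab(L + b)/(6LEI) = 697.5/EI
  at B: point load 111.6 at a = 5: Pab(L + a)/(6LEI) = 697.5/EI
  at A: point load 105.5 at a = 8: Pab(L + b)/(6LEI) = 337.6/EI
  at B: point load 105.5 at a = 8: Pab(L + a)/(6LEI) = 506.4/EI
  θ_A0 = 1035/EI,  θ_B0 = 1204/EI
Flexibility coefficients: a unit moment at one end gives L/(3EI) there and L/(6EI) at the far end, so f₁₁ = f₂₂ = 3.333/EI and f₁₂ = f₂₁ = 1.667/EI.
Compatibility — zero rotation at each built-in end:
  3.333 M_A + 1.667 M_B = 1035
  1.667 M_A + 3.333 M_B = 1204
Solving the pair gives M_A = 173.3 kN·m and M_B = 274.5 kN·m (hogging).

M_A = 173.3 kN·m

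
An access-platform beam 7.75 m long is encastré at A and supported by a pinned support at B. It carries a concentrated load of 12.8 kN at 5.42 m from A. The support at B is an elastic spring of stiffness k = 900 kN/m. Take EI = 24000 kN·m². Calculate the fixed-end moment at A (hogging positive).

Remove the prop at B; the released (primary) structure is a cantilever built in at A.
Deflection at B on the released cantilever, summing each load's contribution:
  point load 12.8 at a = 5.42: Pa²(3L − a)/(6EI) = 1117/EI
Flexibility coefficient — unit upward force at B: δ_{BB} = L³/(3EI) = 155.2/EI.
With EI = 24000 kN·m²: δ_0 = 0.046558 m and δ_{BB} = 0.006465 m/kN.
Compatibility — the spring shortens by R_B/k under the reaction it provides: δ_0 − R_B·δ_{BB} = R_B/k. With 1/k = 0.001111 m/kN, R_B = δ_0 / (δ_{BB} + 1/k) = 0.046558 / (0.006465 + 0.001111) = 6.145 kN.
Moment equilibrium about A: M_A = Σ(load moments about A) − R_B·L = 69.38 − 6.145×7.75 = 21.75 kN·m.

M_A = 21.75 kN·m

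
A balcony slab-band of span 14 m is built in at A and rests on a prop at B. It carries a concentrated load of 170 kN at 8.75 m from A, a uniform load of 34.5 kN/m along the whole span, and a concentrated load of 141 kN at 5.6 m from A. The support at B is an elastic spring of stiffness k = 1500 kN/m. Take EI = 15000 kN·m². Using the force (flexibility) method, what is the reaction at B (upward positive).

R_B = 286.2 kN

Release the roller at B. Primary structure: cantilever fixed at A.
Primary-structure tip deflection at B by superposition:
  point load 170 at a = 8.75: Pa²(3L − a)/(6EI) = 72128/EI
  UDL 34.5: wL⁴/(8EI) = 165669/EI
  point load 141 at a = 5.6: Pa²(3L − a)/(6EI) = 26825/EI
  δ_0 = 264623/EI
Flexibility coefficient — unit upward force at B: δ_{BB} = L³/(3EI) = 914.7/EI.
With EI = 15000 kN·m²: δ_0 = 17.642 m and δ_{BB} = 0.060978 m/kN.
Compatibility — the spring shortens by R_B/k under the reaction it provides: δ_0 − R_B·δ_{BB} = R_B/k. With 1/k = 0.000667 m/kN, R_B = δ_0 / (δ_{BB} + 1/k) = 17.642 / (0.060978 + 0.000667) = 286.2 kN.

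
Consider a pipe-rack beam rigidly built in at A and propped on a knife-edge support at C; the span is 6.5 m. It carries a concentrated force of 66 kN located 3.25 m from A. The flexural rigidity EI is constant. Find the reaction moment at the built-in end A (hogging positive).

M_A = 80.44 kN·m

Take the reaction at C as the redundant and release it; the primary structure is a cantilever fixed at A.
Deflection at C on the released cantilever, summing each load's contribution:
  point load 66 at a = 3.25: Pa²(3L − a)/(6EI) = 1888/EI
Tip deflection under a unit load at C: L³/(3EI) = 91.54/EI.
The prop prevents deflection at C: R_C = δ_0/δ_{CC} = 1888/91.54 = 20.62 kN.
Moment equilibrium about A: M_A = Σ(load moments about A) − R_C·L = 214.5 − 20.62×6.5 = 80.44 kN·m.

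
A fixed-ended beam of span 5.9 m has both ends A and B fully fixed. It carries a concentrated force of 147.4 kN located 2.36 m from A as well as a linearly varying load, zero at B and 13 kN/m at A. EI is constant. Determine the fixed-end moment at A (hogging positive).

Release both end moments; the primary structure is a simply-supported span AB with redundants M_A and M_B.
On the primary (simply-supported) span, the end slopes from the loading are:
  at A: point load 147.4 at a = 2.36: Pab(L + b)/(6LEI) = 328.4/EI
  at B: point load 147.4 at a = 2.36: Pab(L + a)/(6LEI) = 287.3/EI
  at A: triangular load, peak 13: w₀L³/(45EI) = 59.33/EI
  at B: triangular load, peak 13: 7w₀L³/(360EI) = 51.92/EI
  θ_A0 = 387.7/EI,  θ_B0 = 339.3/EI
Flexibility coefficients: a unit moment at one end gives L/(3EI) there and L/(6EI) at the far end, so f₁₁ = f₂₂ = 1.967/EI and f₁₂ = f₂₁ = 0.9833/EI.
Compatibility — zero rotation at each built-in end:
  1.967 M_A + 0.9833 M_B = 387.7
  0.9833 M_A + 1.967 M_B = 339.3
Solving the pair gives M_A = 147.9 kN·m and M_B = 98.57 kN·m (hogging).

M_A = 147.9 kN·m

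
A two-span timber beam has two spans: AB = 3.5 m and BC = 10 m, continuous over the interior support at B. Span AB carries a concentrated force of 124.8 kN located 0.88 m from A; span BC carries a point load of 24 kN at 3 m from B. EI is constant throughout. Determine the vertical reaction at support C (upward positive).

R_C = 2.693 kN

Take M_B as the redundant. Released structure: two simple spans AB and BC with a hinge at B.
Discontinuity in slope at B on the released structure — sum the simple-span end rotations:
  span AB: point load 124.8 at a = 0.88: Pab(L + a)/(6LEI) = 60.01/EI
  span BC: point load 24 at a = 3: Pab(L + b)/(6LEI) = 142.8/EI
  relative rotation θ_0 = (60.01 + 142.8)/EI = 202.8/EI
A unit hogging moment at B produces rotation L₁/(3EI) + L₂/(3EI) = 4.5/EI.
Compatibility: M_B·(L₁+L₂)/(3EI) = θ_0, giving M_B = 45.07 kN·m (hogging).
Span BC, ΣM about C: R_B^{BC}·10 = 168 + 45.07, so R_B^{BC} = 21.31 kN and R_C = 24 − 21.31 = 2.693 kN.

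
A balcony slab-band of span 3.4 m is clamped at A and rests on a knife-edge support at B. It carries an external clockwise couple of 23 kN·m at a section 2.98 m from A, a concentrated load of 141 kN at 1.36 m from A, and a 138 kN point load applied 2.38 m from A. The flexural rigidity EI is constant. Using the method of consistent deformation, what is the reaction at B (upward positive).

R_B = 117.1 kN

Take the reaction at B as the redundant and release it; the primary structure is a cantilever fixed at A.
Downward deflection at the released point B due to the loads:
  clockwise couple 23 at a = 2.98: M₀a(2L − a)/(2EI) = 130.9/EI
  point load 141 at a = 1.36: Pa²(3L − a)/(6EI) = 384.2/EI
  point load 138 at a = 2.38: Pa²(3L − a)/(6EI) = 1019/EI
  δ_0 = 1534/EI
Tip deflection under a unit load at B: L³/(3EI) = 13.1/EI.
Compatibility at B: δ_0 − R_B·δ_{BB} = 0, so R_B = 1534/13.1 = 117.1 kN.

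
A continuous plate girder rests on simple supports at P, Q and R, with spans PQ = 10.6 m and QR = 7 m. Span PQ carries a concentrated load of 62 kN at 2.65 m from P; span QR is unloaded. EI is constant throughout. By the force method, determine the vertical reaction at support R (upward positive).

R_R = -6.626 kN

Insert a hinge at Q; M_Q is the redundant, and each span becomes simply supported.
End slopes at the hinge Q, treating each span as simply supported:
  span PQ: point load 62 at a = 2.65: Pab(L + a)/(6LEI) = 272.1/EI
  relative rotation θ_0 = (272.1 + 0)/EI = 272.1/EI
A unit hogging moment at Q produces rotation L₁/(3EI) + L₂/(3EI) = 5.867/EI.
Slope continuity at Q: θ_0 = M_Q·5.867/EI, so M_Q = 272.1/5.867 = 46.38 kN·m (hogging).
Span QR, ΣM about R: R_Q^{QR}·7 = 0 + 46.38, so R_Q^{QR} = 6.626 kN and R_R = 0 − 6.626 = -6.626 kN.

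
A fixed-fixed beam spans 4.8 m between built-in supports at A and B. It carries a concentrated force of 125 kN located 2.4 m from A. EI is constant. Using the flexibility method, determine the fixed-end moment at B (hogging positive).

M_B = 75 kN·m

Release both end moments; the primary structure is a simply-supported span AB with redundants M_A and M_B.
Simple-span end rotations at A and B under the given loads:
  at A: point load 125 at a = 2.4: Pab(L + b)/(6LEI) = 180/EI
  at B: point load 125 at a = 2.4: Pab(L + a)/(6LEI) = 180/EI
  θ_A0 = 180/EI,  θ_B0 = 180/EI
Flexibility coefficients: a unit moment at one end gives L/(3EI) there and L/(6EI) at the far end, so f₁₁ = f₂₂ = 1.6/EI and f₁₂ = f₂₁ = 0.8/EI.
Compatibility — zero rotation at each built-in end:
  1.6 M_A + 0.8 M_B = 180
  0.8 M_A + 1.6 M_B = 180
Solving the pair gives M_A = 75 kN·m and M_B = 75 kN·m (hogging).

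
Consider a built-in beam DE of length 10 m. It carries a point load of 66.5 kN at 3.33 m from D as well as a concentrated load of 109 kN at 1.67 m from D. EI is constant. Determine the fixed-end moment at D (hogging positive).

M_D = 224.8 kN·m

Release both end moments; the primary structure is a simply-supported span DE with redundants M_D and M_E.
On the primary (simply-supported) span, the end slopes from the loading are:
  at D: point load 66.5 at a = 3.33: Pab(L + b)/(6LEI) = 410.4/EI
  at E: point load 66.5 at a = 3.33: Pab(L + a)/(6LEI) = 328.1/EI
  at D: point load 109 at a = 1.67: Pab(L + b)/(6LEI) = 463.2/EI
  at E: point load 109 at a = 1.67: Pab(L + a)/(6LEI) = 294.9/EI
  θ_D0 = 873.6/EI,  θ_E0 = 623.1/EI
Flexibility coefficients: a unit moment at one end gives L/(3EI) there and L/(6EI) at the far end, so f₁₁ = f₂₂ = 3.333/EI and f₁₂ = f₂₁ = 1.667/EI.
Compatibility — zero rotation at each built-in end:
  3.333 M_D + 1.667 M_E = 873.6
  1.667 M_D + 3.333 M_E = 623.1
Solving the pair gives M_D = 224.8 kN·m and M_E = 74.51 kN·m (hogging).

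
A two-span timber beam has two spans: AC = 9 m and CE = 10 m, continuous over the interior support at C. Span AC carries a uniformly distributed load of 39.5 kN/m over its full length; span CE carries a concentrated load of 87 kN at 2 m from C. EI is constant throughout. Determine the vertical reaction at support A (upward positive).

R_A = 149.4 kN

Insert a hinge at C; M_C is the redundant, and each span becomes simply supported.
Discontinuity in slope at C on the released structure — sum the simple-span end rotations:
  span AC: UDL 39.5: wL³/(24EI) = 1200/EI
  span CE: point load 87 at a = 2: Pab(L + b)/(6LEI) = 417.6/EI
  relative rotation θ_0 = (1200 + 417.6)/EI = 1617/EI
A unit hogging moment at C produces rotation L₁/(3EI) + L₂/(3EI) = 6.333/EI.
Slope continuity at C: θ_0 = M_C·6.333/EI, so M_C = 1617/6.333 = 255.4 kN·m (hogging).
Span AC, ΣM about A with M_C applied at C: R_C^{AC}·9 = 1600 + 255.4, so R_C^{AC} = 206.1 kN and R_A = 355.5 − 206.1 = 149.4 kN.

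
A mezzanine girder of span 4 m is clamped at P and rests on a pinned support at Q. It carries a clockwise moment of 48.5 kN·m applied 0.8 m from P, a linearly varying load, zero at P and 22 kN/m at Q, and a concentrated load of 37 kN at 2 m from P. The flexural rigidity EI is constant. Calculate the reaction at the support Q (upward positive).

Take the reaction at Q as the redundant and release it; the primary structure is a cantilever fixed at P.
Primary-structure tip deflection at Q by superposition:
  clockwise couple 48.5 at a = 0.8: M₀a(2L − a)/(2EI) = 139.7/EI
  triangular load, peak 22 at the free end: 11w₀L⁴/(120EI) = 516.3/EI
  point load 37 at a = 2: Pa²(3L − a)/(6EI) = 246.7/EI
  δ_0 = 902.6/EI
Flexibility coefficient — unit upward force at Q: δ_{QQ} = L³/(3EI) = 21.33/EI.
The prop prevents deflection at Q: R_Q = δ_0/δ_{QQ} = 902.6/21.33 = 42.31 kN.

R_Q = 42.31 kN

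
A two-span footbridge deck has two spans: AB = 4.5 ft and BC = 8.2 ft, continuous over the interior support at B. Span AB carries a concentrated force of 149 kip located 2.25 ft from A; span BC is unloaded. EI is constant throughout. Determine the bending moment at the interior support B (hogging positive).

M_B = 44.55 kip·ft

Release continuity at B by inserting a hinge; the redundant is the internal moment M_B. The primary structure is two simply-supported spans AB and BC.
Discontinuity in slope at B on the released structure — sum the simple-span end rotations:
  span AB: point load 149 at a = 2.25: Pab(L + a)/(6LEI) = 188.6/EI
  relative rotation θ_0 = (188.6 + 0)/EI = 188.6/EI
A unit hogging moment at B produces rotation L₁/(3EI) + L₂/(3EI) = 4.233/EI.
Compatibility: M_B·(L₁+L₂)/(3EI) = θ_0, giving M_B = 44.55 kip·ft (hogging).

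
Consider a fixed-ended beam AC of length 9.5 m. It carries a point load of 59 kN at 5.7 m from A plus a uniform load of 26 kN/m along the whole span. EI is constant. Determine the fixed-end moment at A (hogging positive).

M_A = 249.3 kN·m

Release both end moments; the primary structure is a simply-supported span AC with redundants M_A and M_C.
Simple-span end rotations at A and C under the given loads:
  at A: point load 59 at a = 5.7: Pab(L + b)/(6LEI) = 298.2/EI
  at C: point load 59 at a = 5.7: Pab(L + a)/(6LEI) = 340.8/EI
  at A: UDL 26: wL³/(24EI) = 928.8/EI
  at C: UDL 26: wL³/(24EI) = 928.8/EI
  θ_A0 = 1227/EI,  θ_C0 = 1270/EI
Flexibility coefficients: a unit moment at one end gives L/(3EI) there and L/(6EI) at the far end, so f₁₁ = f₂₂ = 3.167/EI and f₁₂ = f₂₁ = 1.583/EI.
Compatibility — zero rotation at each built-in end:
  3.167 M_A + 1.583 M_C = 1227
  1.583 M_A + 3.167 M_C = 1270
Solving the pair gives M_A = 249.3 kN·m and M_C = 276.3 kN·m (hogging).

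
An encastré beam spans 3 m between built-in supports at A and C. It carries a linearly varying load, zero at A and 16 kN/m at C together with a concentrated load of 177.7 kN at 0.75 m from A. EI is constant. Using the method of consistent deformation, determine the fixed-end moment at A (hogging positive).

Release both end moments; the primary structure is a simply-supported span AC with redundants M_A and M_C.
On the primary (simply-supported) span, the end slopes from the loading are:
  at A: triangular load, peak 16: 7w₀L³/(360EI) = 8.4/EI
  at C: triangular load, peak 16: w₀L³/(45EI) = 9.6/EI
  at A: point load 177.7 at a = 0.75: Pab(L + b)/(6LEI) = 87.46/EI
  at C: point load 177.7 at a = 0.75: Pab(L + a)/(6LEI) = 62.47/EI
  θ_A0 = 95.86/EI,  θ_C0 = 72.07/EI
Flexibility coefficients: a unit moment at one end gives L/(3EI) there and L/(6EI) at the far end, so f₁₁ = f₂₂ = 1/EI and f₁₂ = f₂₁ = 0.5/EI.
Compatibility — zero rotation at each built-in end:
  1 M_A + 0.5 M_C = 95.86
  0.5 M_A + 1 M_C = 72.07
Solving the pair gives M_A = 79.77 kN·m and M_C = 32.19 kN·m (hogging).

M_A = 79.77 kN·m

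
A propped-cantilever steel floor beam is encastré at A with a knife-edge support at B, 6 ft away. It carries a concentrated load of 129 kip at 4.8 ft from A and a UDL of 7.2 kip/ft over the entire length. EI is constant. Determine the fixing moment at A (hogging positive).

Remove the prop at B; the released (primary) structure is a cantilever built in at A.
Primary-structure tip deflection at B by superposition:
  point load 129 at a = 4.8: Pa²(3L − a)/(6EI) = 6539/EI
  UDL 7.2: wL⁴/(8EI) = 1166/EI
  δ_0 = 7705/EI
Flexibility coefficient — unit upward force at B: δ_{BB} = L³/(3EI) = 72/EI.
Compatibility at B: δ_0 − R_B·δ_{BB} = 0, so R_B = 7705/72 = 107 kip.
Moment equilibrium about A: M_A = Σ(load moments about A) − R_B·L = 748.8 − 107×6 = 106.7 kip·ft.

M_A = 106.7 kip·ft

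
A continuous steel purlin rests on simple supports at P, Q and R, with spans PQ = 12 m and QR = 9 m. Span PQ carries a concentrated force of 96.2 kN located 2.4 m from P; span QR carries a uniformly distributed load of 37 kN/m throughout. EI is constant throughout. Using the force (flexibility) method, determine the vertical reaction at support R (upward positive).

Insert a hinge at Q; M_Q is the redundant, and each span becomes simply supported.
Rotations at Q on the released spans (each span's end-slope, ×1/EI):
  span PQ: point load 96.2 at a = 2.4: Pab(L + a)/(6LEI) = 443.3/EI
  span QR: UDL 37: wL³/(24EI) = 1124/EI
  relative rotation θ_0 = (443.3 + 1124)/EI = 1567/EI
A unit hogging moment at Q produces rotation L₁/(3EI) + L₂/(3EI) = 7/EI.
Slope continuity at Q: θ_0 = M_Q·7/EI, so M_Q = 1567/7 = 223.9 kN·m (hogging).
Span QR, ΣM about R: R_Q^{QR}·9 = 1498 + 223.9, so R_Q^{QR} = 191.4 kN and R_R = 333 − 191.4 = 141.6 kN.

R_R = 141.6 kN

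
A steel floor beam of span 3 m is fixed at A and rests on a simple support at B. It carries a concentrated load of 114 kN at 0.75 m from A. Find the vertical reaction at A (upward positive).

Choose R_B as the redundant. The primary structure is the cantilever fixed at A.
Primary-structure tip deflection at B by superposition:
  point load 114 at a = 0.75: Pa²(3L − a)/(6EI) = 88.17/EI
Flexibility coefficient — unit upward force at B: δ_{BB} = L³/(3EI) = 9/EI.
Compatibility at B: δ_0 − R_B·δ_{BB} = 0, so R_B = 88.17/9 = 9.797 kN.
Vertical equilibrium: R_A = ΣP − R_B = 114 − 9.797 = 104.2 kN.

R_A = 104.2 kN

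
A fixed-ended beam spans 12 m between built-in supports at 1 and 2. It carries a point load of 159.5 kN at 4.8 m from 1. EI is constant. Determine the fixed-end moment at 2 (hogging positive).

Take the two fixed-end moments M_1, M_2 as redundants; the released structure is the simple span 12.
Simple-span end rotations at 1 and 2 under the given loads:
  at 1: point load 159.5 at a = 4.8: Pab(L + b)/(6LEI) = 1470/EI
  at 2: point load 159.5 at a = 4.8: Pab(L + a)/(6LEI) = 1286/EI
  θ_10 = 1470/EI,  θ_20 = 1286/EI
Flexibility coefficients: a unit moment at one end gives L/(3EI) there and L/(6EI) at the far end, so f₁₁ = f₂₂ = 4/EI and f₁₂ = f₂₁ = 2/EI.
Compatibility — zero rotation at each built-in end:
  4 M_1 + 2 M_2 = 1470
  2 M_1 + 4 M_2 = 1286
Solving the pair gives M_1 = 275.6 kN·m and M_2 = 183.7 kN·m (hogging).

M_2 = 183.7 kN·m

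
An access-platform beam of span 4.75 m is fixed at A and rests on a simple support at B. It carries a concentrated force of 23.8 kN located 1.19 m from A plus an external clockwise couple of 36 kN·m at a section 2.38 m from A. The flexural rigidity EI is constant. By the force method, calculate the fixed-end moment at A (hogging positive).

Choose R_B as the redundant. The primary structure is the cantilever fixed at A.
Deflection at B on the released cantilever, summing each load's contribution:
  point load 23.8 at a = 1.19: Pa²(3L − a)/(6EI) = 73.36/EI
  clockwise couple 36 at a = 2.38: M₀a(2L − a)/(2EI) = 305/EI
  δ_0 = 378.4/EI
Tip deflection under a unit load at B: L³/(3EI) = 35.72/EI.
Compatibility at B: δ_0 − R_B·δ_{BB} = 0, so R_B = 378.4/35.72 = 10.59 kN.
Moment equilibrium about A: M_A = Σ(load moments about A) − R_B·L = 64.32 − 10.59×4.75 = 14.01 kN·m.

M_A = 14.01 kN·m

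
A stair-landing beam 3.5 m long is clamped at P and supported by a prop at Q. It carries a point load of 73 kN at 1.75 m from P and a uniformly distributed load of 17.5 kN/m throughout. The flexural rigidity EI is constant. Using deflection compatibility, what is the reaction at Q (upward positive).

R_Q = 45.78 kN

Choose R_Q as the redundant. The primary structure is the cantilever fixed at P.
Deflection at Q on the released cantilever, summing each load's contribution:
  point load 73 at a = 1.75: Pa²(3L − a)/(6EI) = 326/EI
  UDL 17.5: wL⁴/(8EI) = 328.3/EI
  δ_0 = 654.3/EI
Flexibility coefficient — unit upward force at Q: δ_{QQ} = L³/(3EI) = 14.29/EI.
The prop prevents deflection at Q: R_Q = δ_0/δ_{QQ} = 654.3/14.29 = 45.78 kN.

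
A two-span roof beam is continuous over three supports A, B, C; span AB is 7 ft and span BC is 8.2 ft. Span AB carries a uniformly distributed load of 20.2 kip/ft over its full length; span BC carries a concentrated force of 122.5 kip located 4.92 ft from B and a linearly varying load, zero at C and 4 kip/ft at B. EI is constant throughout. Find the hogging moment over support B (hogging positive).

Take M_B as the redundant. Released structure: two simple spans AB and BC with a hinge at B.
End slopes at the hinge B, treating each span as simply supported:
  span AB: UDL 20.2: wL³/(24EI) = 288.7/EI
  span BC: point load 122.5 at a = 4.92: Pab(L + b)/(6LEI) = 461.3/EI
  span BC: triangular load, peak 4: w₀L³/(45EI) = 49.01/EI
  relative rotation θ_0 = (288.7 + 510.3)/EI = 799/EI
A unit hogging moment at B produces rotation L₁/(3EI) + L₂/(3EI) = 5.067/EI.
Compatibility: M_B·(L₁+L₂)/(3EI) = θ_0, giving M_B = 157.7 kip·ft (hogging).

M_B = 157.7 kip·ft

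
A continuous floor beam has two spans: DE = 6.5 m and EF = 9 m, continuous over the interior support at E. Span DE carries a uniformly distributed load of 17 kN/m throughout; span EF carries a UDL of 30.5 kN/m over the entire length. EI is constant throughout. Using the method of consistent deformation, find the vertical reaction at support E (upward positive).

R_E = 250 kN

Insert a hinge at E; M_E is the redundant, and each span becomes simply supported.
Rotations at E on the released spans (each span's end-slope, ×1/EI):
  span DE: UDL 17: wL³/(24EI) = 194.5/EI
  span EF: UDL 30.5: wL³/(24EI) = 926.4/EI
  relative rotation θ_0 = (194.5 + 926.4)/EI = 1121/EI
A unit hogging moment at E produces rotation L₁/(3EI) + L₂/(3EI) = 5.167/EI.
Slope continuity at E: θ_0 = M_E·5.167/EI, so M_E = 1121/5.167 = 217 kN·m (hogging).
Span DE, ΣM about D with M_E applied at E: R_E^{DE}·6.5 = 359.1 + 217, so R_E^{DE} = 88.63 kN and R_D = 110.5 − 88.63 = 21.87 kN.
Span EF, ΣM about F: R_E^{EF}·9 = 1235 + 217, so R_E^{EF} = 161.4 kN and R_F = 274.5 − 161.4 = 113.1 kN.
R_E = 88.63 + 161.4 = 250 kN.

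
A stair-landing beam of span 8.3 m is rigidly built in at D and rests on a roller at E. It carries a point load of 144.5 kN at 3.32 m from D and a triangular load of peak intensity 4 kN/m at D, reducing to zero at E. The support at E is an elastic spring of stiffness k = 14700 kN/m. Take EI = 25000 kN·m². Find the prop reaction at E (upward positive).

R_E = 33.08 kN

Release the roller at E. Primary structure: cantilever fixed at D.
Downward deflection at the released point E due to the loads:
  point load 144.5 at a = 3.32: Pa²(3L − a)/(6EI) = 5729/EI
  triangular load, peak 4 at the fixed end: w₀L⁴/(30EI) = 632.8/EI
  δ_0 = 6361/EI
Tip deflection under a unit load at E: L³/(3EI) = 190.6/EI.
With EI = 25000 kN·m²: δ_0 = 0.25445 m and δ_{EE} = 0.007624 m/kN.
Compatibility — the spring shortens by R_E/k under the reaction it provides: δ_0 − R_E·δ_{EE} = R_E/k. With 1/k = 0.000068 m/kN, R_E = δ_0 / (δ_{EE} + 1/k) = 0.25445 / (0.007624 + 0.000068) = 33.08 kN.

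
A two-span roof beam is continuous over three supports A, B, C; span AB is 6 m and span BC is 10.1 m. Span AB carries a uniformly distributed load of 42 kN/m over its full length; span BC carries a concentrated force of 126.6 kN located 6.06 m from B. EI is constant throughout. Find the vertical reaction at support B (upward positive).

Take M_B as the redundant. Released structure: two simple spans AB and BC with a hinge at B.
Discontinuity in slope at B on the released structure — sum the simple-span end rotations:
  span AB: UDL 42: wL³/(24EI) = 378/EI
  span BC: point load 126.6 at a = 6.06: Pab(L + b)/(6LEI) = 723.2/EI
  relative rotation θ_0 = (378 + 723.2)/EI = 1101/EI
A unit hogging moment at B produces rotation L₁/(3EI) + L₂/(3EI) = 5.367/EI.
Slope continuity at B: θ_0 = M_B·5.367/EI, so M_B = 1101/5.367 = 205.2 kN·m (hogging).
Span AB, ΣM about A with M_B applied at B: R_B^{AB}·6 = 756 + 205.2, so R_B^{AB} = 160.2 kN and R_A = 252 − 160.2 = 91.8 kN.
Span BC, ΣM about C: R_B^{BC}·10.1 = 511.5 + 205.2, so R_B^{BC} = 70.96 kN and R_C = 126.6 − 70.96 = 55.64 kN.
R_B = 160.2 + 70.96 = 231.2 kN.

R_B = 231.2 kN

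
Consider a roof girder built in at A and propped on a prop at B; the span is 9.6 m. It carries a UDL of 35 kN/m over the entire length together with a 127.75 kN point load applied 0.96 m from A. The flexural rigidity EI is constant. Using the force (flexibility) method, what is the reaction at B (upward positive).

R_B = 127.9 kN

Take the reaction at B as the redundant and release it; the primary structure is a cantilever fixed at A.
Primary-structure tip deflection at B by superposition:
  UDL 35: wL⁴/(8EI) = 37159/EI
  point load 127.75 at a = 0.96: Pa²(3L − a)/(6EI) = 546.3/EI
  δ_0 = 37705/EI
Flexibility coefficient — unit upward force at B: δ_{BB} = L³/(3EI) = 294.9/EI.
The prop prevents deflection at B: R_B = δ_0/δ_{BB} = 37705/294.9 = 127.9 kN.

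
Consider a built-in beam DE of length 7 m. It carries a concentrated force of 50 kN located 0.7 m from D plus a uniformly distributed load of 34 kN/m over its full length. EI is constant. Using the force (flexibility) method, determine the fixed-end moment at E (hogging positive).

Take the two fixed-end moments M_D, M_E as redundants; the released structure is the simple span DE.
Simple-span end rotations at D and E under the given loads:
  at D: point load 50 at a = 0.7: Pab(L + b)/(6LEI) = 69.83/EI
  at E: point load 50 at a = 0.7: Pab(L + a)/(6LEI) = 40.42/EI
  at D: UDL 34: wL³/(24EI) = 485.9/EI
  at E: UDL 34: wL³/(24EI) = 485.9/EI
  θ_D0 = 555.7/EI,  θ_E0 = 526.3/EI
Flexibility coefficients: a unit moment at one end gives L/(3EI) there and L/(6EI) at the far end, so f₁₁ = f₂₂ = 2.333/EI and f₁₂ = f₂₁ = 1.167/EI.
Compatibility — zero rotation at each built-in end:
  2.333 M_D + 1.167 M_E = 555.7
  1.167 M_D + 2.333 M_E = 526.3
Solving the pair gives M_D = 167.2 kN·m and M_E = 142 kN·m (hogging).

M_E = 142 kN·m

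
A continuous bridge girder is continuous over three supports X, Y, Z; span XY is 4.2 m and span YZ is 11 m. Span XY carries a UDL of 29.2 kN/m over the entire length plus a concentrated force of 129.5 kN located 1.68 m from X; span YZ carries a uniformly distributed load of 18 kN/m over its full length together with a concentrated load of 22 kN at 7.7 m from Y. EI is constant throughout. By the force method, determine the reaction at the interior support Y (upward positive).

Release continuity at Y by inserting a hinge; the redundant is the internal moment M_Y. The primary structure is two simply-supported spans XY and YZ.
End slopes at the hinge Y, treating each span as simply supported:
  span XY: UDL 29.2: wL³/(24EI) = 90.14/EI
  span XY: point load 129.5 at a = 1.68: Pab(L + a)/(6LEI) = 127.9/EI
  span YZ: UDL 18: wL³/(24EI) = 998.2/EI
  span YZ: point load 22 at a = 7.7: Pab(L + b)/(6LEI) = 121.1/EI
  relative rotation θ_0 = (218.1 + 1119)/EI = 1337/EI
A unit hogging moment at Y produces rotation L₁/(3EI) + L₂/(3EI) = 5.067/EI.
Slope continuity at Y: θ_0 = M_Y·5.067/EI, so M_Y = 1337/5.067 = 264 kN·m (hogging).
Span XY, ΣM about X with M_Y applied at Y: R_Y^{XY}·4.2 = 475.1 + 264, so R_Y^{XY} = 176 kN and R_X = 252.1 − 176 = 76.17 kN.
Span YZ, ΣM about Z: R_Y^{YZ}·11 = 1162 + 264, so R_Y^{YZ} = 129.6 kN and R_Z = 220 − 129.6 = 90.4 kN.
R_Y = 176 + 129.6 = 305.6 kN.

R_Y = 305.6 kN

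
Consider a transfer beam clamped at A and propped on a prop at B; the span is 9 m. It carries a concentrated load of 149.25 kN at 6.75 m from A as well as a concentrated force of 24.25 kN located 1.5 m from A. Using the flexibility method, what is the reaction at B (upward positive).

Choose R_B as the redundant. The primary structure is the cantilever fixed at A.
Deflection at B on the released cantilever, summing each load's contribution:
  point load 149.25 at a = 6.75: Pa²(3L − a)/(6EI) = 22951/EI
  point load 24.25 at a = 1.5: Pa²(3L − a)/(6EI) = 231.9/EI
  δ_0 = 23183/EI
Flexibility coefficient — unit upward force at B: δ_{BB} = L³/(3EI) = 243/EI.
Compatibility at B: δ_0 − R_B·δ_{BB} = 0, so R_B = 23183/243 = 95.4 kN.

R_B = 95.4 kN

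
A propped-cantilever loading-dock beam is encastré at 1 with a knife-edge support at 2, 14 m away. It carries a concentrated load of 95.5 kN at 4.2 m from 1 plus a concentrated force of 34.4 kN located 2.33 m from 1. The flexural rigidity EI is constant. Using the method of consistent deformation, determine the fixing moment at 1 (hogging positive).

M_1 = 299.9 kN·m

Choose R_2 as the redundant. The primary structure is the cantilever fixed at 1.
Deflection at 2 on the released cantilever, summing each load's contribution:
  point load 95.5 at a = 4.2: Pa²(3L − a)/(6EI) = 10613/EI
  point load 34.4 at a = 2.33: Pa²(3L − a)/(6EI) = 1235/EI
  δ_0 = 11848/EI
Tip deflection under a unit load at 2: L³/(3EI) = 914.7/EI.
Compatibility at 2: δ_0 − R_2·δ_{22} = 0, so R_2 = 11848/914.7 = 12.95 kN.
Moment equilibrium about 1: M_1 = Σ(load moments about 1) − R_2·L = 481.3 − 12.95×14 = 299.9 kN·m.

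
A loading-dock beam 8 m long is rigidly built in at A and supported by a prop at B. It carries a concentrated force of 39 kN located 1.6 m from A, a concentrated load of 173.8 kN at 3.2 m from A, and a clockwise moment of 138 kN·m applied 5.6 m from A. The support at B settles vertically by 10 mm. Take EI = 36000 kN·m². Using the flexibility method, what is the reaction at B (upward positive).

Release the roller at B. Primary structure: cantilever fixed at A.
Free-end deflection of the primary structure under the applied loading (downward +):
  point load 39 at a = 1.6: Pa²(3L − a)/(6EI) = 372.7/EI
  point load 173.8 at a = 3.2: Pa²(3L − a)/(6EI) = 6170/EI
  clockwise couple 138 at a = 5.6: M₀a(2L − a)/(2EI) = 4019/EI
  δ_0 = 10561/EI
Tip deflection under a unit load at B: L³/(3EI) = 170.7/EI.
With EI = 36000 kN·m²: δ_0 = 0.29336 m and δ_{BB} = 0.004741 m/kN.
Compatibility — the beam at B must follow the support down by 0.01 m: δ_0 − R_B·δ_{BB} = 0.01, so R_B = (0.29336 − 0.01)/0.004741 = 59.77 kN.

R_B = 59.77 kN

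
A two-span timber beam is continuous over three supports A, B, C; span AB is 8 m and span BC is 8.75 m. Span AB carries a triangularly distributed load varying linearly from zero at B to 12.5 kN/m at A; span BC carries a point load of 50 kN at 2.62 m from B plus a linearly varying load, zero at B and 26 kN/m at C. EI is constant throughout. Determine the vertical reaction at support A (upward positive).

R_A = 17.87 kN

Take M_B as the redundant. Released structure: two simple spans AB and BC with a hinge at B.
End slopes at the hinge B, treating each span as simply supported:
  span AB: triangular load, peak 12.5: 7w₀L³/(360EI) = 124.4/EI
  span BC: point load 50 at a = 2.62: Pab(L + b)/(6LEI) = 227.6/EI
  span BC: triangular load, peak 26: 7w₀L³/(360EI) = 338.7/EI
  relative rotation θ_0 = (124.4 + 566.3)/EI = 690.7/EI
A unit hogging moment at B produces rotation L₁/(3EI) + L₂/(3EI) = 5.583/EI.
Compatibility: M_B·(L₁+L₂)/(3EI) = θ_0, giving M_B = 123.7 kN·m (hogging).
Span AB, ΣM about A with M_B applied at B: R_B^{AB}·8 = 133.3 + 123.7, so R_B^{AB} = 32.13 kN and R_A = 50 − 32.13 = 17.87 kN.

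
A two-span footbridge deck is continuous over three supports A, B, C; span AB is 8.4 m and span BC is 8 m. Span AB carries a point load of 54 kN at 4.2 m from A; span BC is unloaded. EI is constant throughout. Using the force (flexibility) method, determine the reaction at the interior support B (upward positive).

Take M_B as the redundant. Released structure: two simple spans AB and BC with a hinge at B.
Rotations at B on the released spans (each span's end-slope, ×1/EI):
  span AB: point load 54 at a = 4.2: Pab(L + a)/(6LEI) = 238.1/EI
  relative rotation θ_0 = (238.1 + 0)/EI = 238.1/EI
A unit hogging moment at B produces rotation L₁/(3EI) + L₂/(3EI) = 5.467/EI.
Slope continuity at B: θ_0 = M_B·5.467/EI, so M_B = 238.1/5.467 = 43.56 kN·m (hogging).
Span AB, ΣM about A with M_B applied at B: R_B^{AB}·8.4 = 226.8 + 43.56, so R_B^{AB} = 32.19 kN and R_A = 54 − 32.19 = 21.81 kN.
Span BC, ΣM about C: R_B^{BC}·8 = 0 + 43.56, so R_B^{BC} = 5.445 kN and R_C = 0 − 5.445 = -5.445 kN.
R_B = 32.19 + 5.445 = 37.63 kN.

R_B = 37.63 kN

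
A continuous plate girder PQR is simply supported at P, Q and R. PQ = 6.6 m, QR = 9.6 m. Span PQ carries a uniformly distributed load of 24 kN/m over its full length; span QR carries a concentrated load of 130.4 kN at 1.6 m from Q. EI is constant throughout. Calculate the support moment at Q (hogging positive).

Take M_Q as the redundant. Released structure: two simple spans PQ and QR with a hinge at Q.
Rotations at Q on the released spans (each span's end-slope, ×1/EI):
  span PQ: UDL 24: wL³/(24EI) = 287.5/EI
  span QR: point load 130.4 at a = 1.6: Pab(L + b)/(6LEI) = 510/EI
  relative rotation θ_0 = (287.5 + 510)/EI = 797.5/EI
A unit hogging moment at Q produces rotation L₁/(3EI) + L₂/(3EI) = 5.4/EI.
Slope continuity at Q: θ_0 = M_Q·5.4/EI, so M_Q = 797.5/5.4 = 147.7 kN·m (hogging).

M_Q = 147.7 kN·m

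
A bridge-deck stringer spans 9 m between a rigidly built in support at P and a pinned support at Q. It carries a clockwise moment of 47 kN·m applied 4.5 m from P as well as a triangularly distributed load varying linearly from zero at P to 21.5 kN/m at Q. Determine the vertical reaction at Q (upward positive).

R_Q = 59.09 kN

Take the reaction at Q as the redundant and release it; the primary structure is a cantilever fixed at P.
Primary-structure tip deflection at Q by superposition:
  clockwise couple 47 at a = 4.5: M₀a(2L − a)/(2EI) = 1428/EI
  triangular load, peak 21.5 at the free end: 11w₀L⁴/(120EI) = 12931/EI
  δ_0 = 14358/EI
Flexibility coefficient — unit upward force at Q: δ_{QQ} = L³/(3EI) = 243/EI.
Compatibility at Q: δ_0 − R_Q·δ_{QQ} = 0, so R_Q = 14358/243 = 59.09 kN.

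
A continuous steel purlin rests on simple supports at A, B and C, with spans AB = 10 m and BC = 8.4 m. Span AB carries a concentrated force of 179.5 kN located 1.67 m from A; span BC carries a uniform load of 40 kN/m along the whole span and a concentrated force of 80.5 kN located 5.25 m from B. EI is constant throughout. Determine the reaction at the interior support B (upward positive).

Take M_B as the redundant. Released structure: two simple spans AB and BC with a hinge at B.
Discontinuity in slope at B on the released structure — sum the simple-span end rotations:
  span AB: point load 179.5 at a = 1.67: Pab(L + a)/(6LEI) = 485.7/EI
  span BC: UDL 40: wL³/(24EI) = 987.8/EI
  span BC: point load 80.5 at a = 5.25: Pab(L + b)/(6LEI) = 305.1/EI
  relative rotation θ_0 = (485.7 + 1293)/EI = 1779/EI
A unit hogging moment at B produces rotation L₁/(3EI) + L₂/(3EI) = 6.133/EI.
Compatibility: M_B·(L₁+L₂)/(3EI) = θ_0, giving M_B = 290 kN·m (hogging).
Span AB, ΣM about A with M_B applied at B: R_B^{AB}·10 = 299.8 + 290, so R_B^{AB} = 58.98 kN and R_A = 179.5 − 58.98 = 120.5 kN.
Span BC, ΣM about C: R_B^{BC}·8.4 = 1665 + 290, so R_B^{BC} = 232.7 kN and R_C = 416.5 − 232.7 = 183.8 kN.
R_B = 58.98 + 232.7 = 291.7 kN.

R_B = 291.7 kN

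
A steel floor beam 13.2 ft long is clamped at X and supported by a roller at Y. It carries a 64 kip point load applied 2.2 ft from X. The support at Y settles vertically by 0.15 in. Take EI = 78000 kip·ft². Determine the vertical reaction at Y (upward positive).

R_Y = 1.247 kip

Remove the prop at Y; the released (primary) structure is a cantilever built in at X.
Downward deflection at the released point Y due to the loads:
  point load 64 at a = 2.2: Pa²(3L − a)/(6EI) = 1931/EI
Tip deflection under a unit load at Y: L³/(3EI) = 766.7/EI.
With EI = 78000 kip·ft²: δ_0 = 0.024754 ft and δ_{YY} = 0.009829 ft/kip.
Compatibility — the beam at Y must follow the support down by 0.0125 ft: δ_0 − R_Y·δ_{YY} = 0.0125, so R_Y = (0.024754 − 0.0125)/0.009829 = 1.247 kip.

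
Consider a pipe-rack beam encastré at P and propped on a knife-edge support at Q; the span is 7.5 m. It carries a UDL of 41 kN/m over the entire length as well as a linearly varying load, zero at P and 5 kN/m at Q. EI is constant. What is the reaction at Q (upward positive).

Choose R_Q as the redundant. The primary structure is the cantilever fixed at P.
Primary-structure tip deflection at Q by superposition:
  UDL 41: wL⁴/(8EI) = 16216/EI
  triangular load, peak 5 at the free end: 11w₀L⁴/(120EI) = 1450/EI
  δ_0 = 17666/EI
Flexibility coefficient — unit upward force at Q: δ_{QQ} = L³/(3EI) = 140.6/EI.
The prop prevents deflection at Q: R_Q = δ_0/δ_{QQ} = 17666/140.6 = 125.6 kN.

R_Q = 125.6 kN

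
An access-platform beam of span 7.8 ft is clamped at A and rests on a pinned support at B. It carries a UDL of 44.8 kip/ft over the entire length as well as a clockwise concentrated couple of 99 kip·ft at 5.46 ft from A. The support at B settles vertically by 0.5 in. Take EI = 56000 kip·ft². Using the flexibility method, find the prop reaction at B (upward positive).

Choose R_B as the redundant. The primary structure is the cantilever fixed at A.
Primary-structure tip deflection at B by superposition:
  UDL 44.8: wL⁴/(8EI) = 20728/EI
  clockwise couple 99 at a = 5.46: M₀a(2L − a)/(2EI) = 2741/EI
  δ_0 = 23469/EI
Tip deflection under a unit load at B: L³/(3EI) = 158.2/EI.
With EI = 56000 kip·ft²: δ_0 = 0.41909 ft and δ_{BB} = 0.002825 ft/kip.
Compatibility — the beam at B must follow the support down by 0.04167 ft: δ_0 − R_B·δ_{BB} = 0.04167, so R_B = (0.41909 − 0.04167)/0.002825 = 133.6 kip.

R_B = 133.6 kip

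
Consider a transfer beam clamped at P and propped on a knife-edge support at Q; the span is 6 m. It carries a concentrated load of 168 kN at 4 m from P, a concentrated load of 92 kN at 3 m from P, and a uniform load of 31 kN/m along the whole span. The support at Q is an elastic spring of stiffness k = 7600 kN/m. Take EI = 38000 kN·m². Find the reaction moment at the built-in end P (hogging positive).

M_P = 464.6 kN·m

Remove the prop at Q; the released (primary) structure is a cantilever built in at P.
Downward deflection at the released point Q due to the loads:
  point load 168 at a = 4: Pa²(3L − a)/(6EI) = 6272/EI
  point load 92 at a = 3: Pa²(3L − a)/(6EI) = 2070/EI
  UDL 31: wL⁴/(8EI) = 5022/EI
  δ_0 = 13364/EI
Flexibility coefficient — unit upward force at Q: δ_{QQ} = L³/(3EI) = 72/EI.
With EI = 38000 kN·m²: δ_0 = 0.35168 m and δ_{QQ} = 0.001895 m/kN.
Compatibility — the spring shortens by R_Q/k under the reaction it provides: δ_0 − R_Q·δ_{QQ} = R_Q/k. With 1/k = 0.000132 m/kN, R_Q = δ_0 / (δ_{QQ} + 1/k) = 0.35168 / (0.001895 + 0.000132) = 173.6 kN.
Moment equilibrium about P: M_P = Σ(load moments about P) − R_Q·L = 1506 − 173.6×6 = 464.6 kN·m.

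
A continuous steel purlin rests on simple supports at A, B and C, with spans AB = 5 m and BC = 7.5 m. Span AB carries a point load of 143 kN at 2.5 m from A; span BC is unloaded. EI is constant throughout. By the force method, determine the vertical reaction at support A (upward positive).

Release continuity at B by inserting a hinge; the redundant is the internal moment M_B. The primary structure is two simply-supported spans AB and BC.
End slopes at the hinge B, treating each span as simply supported:
  span AB: point load 143 at a = 2.5: Pab(L + a)/(6LEI) = 223.4/EI
  relative rotation θ_0 = (223.4 + 0)/EI = 223.4/EI
A unit hogging moment at B produces rotation L₁/(3EI) + L₂/(3EI) = 4.167/EI.
Compatibility: M_B·(L₁+L₂)/(3EI) = θ_0, giving M_B = 53.62 kN·m (hogging).
Span AB, ΣM about A with M_B applied at B: R_B^{AB}·5 = 357.5 + 53.62, so R_B^{AB} = 82.22 kN and R_A = 143 − 82.22 = 60.77 kN.

R_A = 60.77 kN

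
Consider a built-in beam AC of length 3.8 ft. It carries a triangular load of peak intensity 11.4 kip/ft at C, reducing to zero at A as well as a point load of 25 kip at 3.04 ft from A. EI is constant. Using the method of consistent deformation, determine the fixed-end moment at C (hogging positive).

Release both end moments; the primary structure is a simply-supported span AC with redundants M_A and M_C.
On the primary (simply-supported) span, the end slopes from the loading are:
  at A: triangular load, peak 11.4: 7w₀L³/(360EI) = 12.16/EI
  at C: triangular load, peak 11.4: w₀L³/(45EI) = 13.9/EI
  at A: point load 25 at a = 3.04: Pab(L + b)/(6LEI) = 11.55/EI
  at C: point load 25 at a = 3.04: Pab(L + a)/(6LEI) = 17.33/EI
  θ_A0 = 23.72/EI,  θ_C0 = 31.23/EI
Flexibility coefficients: a unit moment at one end gives L/(3EI) there and L/(6EI) at the far end, so f₁₁ = f₂₂ = 1.267/EI and f₁₂ = f₂₁ = 0.6333/EI.
Compatibility — zero rotation at each built-in end:
  1.267 M_A + 0.6333 M_C = 23.72
  0.6333 M_A + 1.267 M_C = 31.23
Solving the pair gives M_A = 8.527 kip·ft and M_C = 20.39 kip·ft (hogging).

M_C = 20.39 kip·ft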